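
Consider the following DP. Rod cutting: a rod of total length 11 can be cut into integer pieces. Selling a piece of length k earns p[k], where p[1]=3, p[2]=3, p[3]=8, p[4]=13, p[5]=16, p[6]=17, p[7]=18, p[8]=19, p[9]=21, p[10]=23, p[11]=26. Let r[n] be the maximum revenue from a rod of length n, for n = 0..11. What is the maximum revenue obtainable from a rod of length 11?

   n    0    1    2    3    4    5    6    7    8    9   10   11
r[n]    0    3    6    9   13   16   19   22   26   29   32   35

35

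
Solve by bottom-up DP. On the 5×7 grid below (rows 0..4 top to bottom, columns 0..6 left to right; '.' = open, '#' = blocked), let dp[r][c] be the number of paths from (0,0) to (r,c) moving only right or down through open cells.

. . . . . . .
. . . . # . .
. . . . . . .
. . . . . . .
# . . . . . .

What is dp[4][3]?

r\c   0   1   2   3   4   5   6
  0   1   1   1   1   1   1   1
  1   1   2   3   4   0   1   2
  2   1   3   6  10  10  11  13
  3   1   4  10  20  30  41  54
  4   0   4  14  34  64 105 159

34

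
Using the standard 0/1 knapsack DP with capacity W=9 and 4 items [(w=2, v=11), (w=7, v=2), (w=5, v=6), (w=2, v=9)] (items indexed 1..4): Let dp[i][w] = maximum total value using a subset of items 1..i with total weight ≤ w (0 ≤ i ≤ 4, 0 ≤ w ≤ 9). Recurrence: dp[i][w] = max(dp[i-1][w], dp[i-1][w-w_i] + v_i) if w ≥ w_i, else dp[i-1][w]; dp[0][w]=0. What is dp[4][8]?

20

i\w   0   1   2   3   4   5   6   7   8   9
  0   0   0   0   0   0   0   0   0   0   0
  1   0   0  11  11  11  11  11  11  11  11
  2   0   0  11  11  11  11  11  11  11  13
  3   0   0  11  11  11  11  11  17  17  17
  4   0   0  11  11  20  20  20  20  20  26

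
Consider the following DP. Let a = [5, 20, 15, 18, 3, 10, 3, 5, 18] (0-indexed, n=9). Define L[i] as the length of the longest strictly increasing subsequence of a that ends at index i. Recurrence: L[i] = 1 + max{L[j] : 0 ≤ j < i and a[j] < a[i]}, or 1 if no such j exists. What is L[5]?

2

   i    0    1    2    3    4    5    6    7    8
a[i]    5   20   15   18    3   10    3    5   18
L[i]    1    2    2    3    1    2    1    2    3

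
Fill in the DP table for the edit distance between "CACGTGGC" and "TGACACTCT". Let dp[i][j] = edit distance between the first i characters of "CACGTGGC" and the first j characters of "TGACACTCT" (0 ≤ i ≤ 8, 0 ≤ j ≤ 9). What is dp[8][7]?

7

   ''  T  G  A  C  A  C  T  C  T
''  0  1  2  3  4  5  6  7  8  9
 C  1  1  2  3  3  4  5  6  7  8
 A  2  2  2  2  3  3  4  5  6  7
 C  3  3  3  3  2  3  3  4  5  6
 G  4  4  3  4  3  3  4  4  5  6
 T  5  4  4  4  4  4  4  4  5  5
 G  6  5  4  5  5  5  5  5  5  6
 G  7  6  5  5  6  6  6  6  6  6
 C  8  7  6  6  5  6  6  7  6  7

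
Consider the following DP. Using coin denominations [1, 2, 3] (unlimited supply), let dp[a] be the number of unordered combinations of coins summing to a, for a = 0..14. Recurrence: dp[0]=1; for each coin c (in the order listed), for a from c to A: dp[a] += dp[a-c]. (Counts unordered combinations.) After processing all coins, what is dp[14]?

after  coin     0     1     2     3     4     5     6     7     8     9    10    11    12    13    14
          1     1     1     1     1     1     1     1     1     1     1     1     1     1     1     1
          2     1     1     2     2     3     3     4     4     5     5     6     6     7     7     8
          3     1     1     2     3     4     5     7     8    10    12    14    16    19    21    24

24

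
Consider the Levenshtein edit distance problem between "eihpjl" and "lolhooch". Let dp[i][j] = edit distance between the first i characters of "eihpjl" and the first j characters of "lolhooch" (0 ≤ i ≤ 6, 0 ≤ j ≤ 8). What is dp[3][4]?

   ''  l  o  l  h  o  o  c  h
''  0  1  2  3  4  5  6  7  8
 e  1  1  2  3  4  5  6  7  8
 i  2  2  2  3  4  5  6  7  8
 h  3  3  3  3  3  4  5  6  7
 p  4  4  4  4  4  4  5  6  7
 j  5  5  5  5  5  5  5  6  7
 l  6  5  6  5  6  6  6  6  7

3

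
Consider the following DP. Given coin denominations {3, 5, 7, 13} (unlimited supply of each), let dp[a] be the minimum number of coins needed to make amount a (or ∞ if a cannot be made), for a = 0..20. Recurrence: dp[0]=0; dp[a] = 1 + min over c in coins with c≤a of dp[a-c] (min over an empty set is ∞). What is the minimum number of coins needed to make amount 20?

2

 a  0  1  2  3  4  5  6  7  8  9 10 11 12 13 14 15 16 17 18 19 20
dp  0  -  -  1  -  1  2  1  2  3  2  3  2  1  2  3  2  3  2  3  2
(- denotes ∞ / unreachable)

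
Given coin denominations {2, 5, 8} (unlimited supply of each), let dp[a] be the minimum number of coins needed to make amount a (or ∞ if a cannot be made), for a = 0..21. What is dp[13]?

2

 a  0  1  2  3  4  5  6  7  8  9 10 11 12 13 14 15 16 17 18 19 20 21
dp  0  -  1  -  2  1  3  2  1  3  2  4  3  2  4  3  2  4  3  5  4  3
(- denotes ∞ / unreachable)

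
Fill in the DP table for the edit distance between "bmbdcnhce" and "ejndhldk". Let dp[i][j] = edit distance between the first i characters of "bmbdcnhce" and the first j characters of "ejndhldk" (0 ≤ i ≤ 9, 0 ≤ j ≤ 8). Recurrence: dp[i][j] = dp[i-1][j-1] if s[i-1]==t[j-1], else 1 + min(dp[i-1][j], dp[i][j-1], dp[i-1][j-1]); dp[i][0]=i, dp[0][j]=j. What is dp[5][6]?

5

   ''  e  j  n  d  h  l  d  k
''  0  1  2  3  4  5  6  7  8
 b  1  1  2  3  4  5  6  7  8
 m  2  2  2  3  4  5  6  7  8
 b  3  3  3  3  4  5  6  7  8
 d  4  4  4  4  3  4  5  6  7
 c  5  5  5  5  4  4  5  6  7
 n  6  6  6  5  5  5  5  6  7
 h  7  7  7  6  6  5  6  6  7
 c  8  8  8  7  7  6  6  7  7
 e  9  8  9  8  8  7  7  7  8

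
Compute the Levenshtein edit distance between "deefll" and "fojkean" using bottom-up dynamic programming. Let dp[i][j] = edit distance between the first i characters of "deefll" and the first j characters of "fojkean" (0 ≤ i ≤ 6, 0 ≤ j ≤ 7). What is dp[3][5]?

4

   ''  f  o  j  k  e  a  n
''  0  1  2  3  4  5  6  7
 d  1  1  2  3  4  5  6  7
 e  2  2  2  3  4  4  5  6
 e  3  3  3  3  4  4  5  6
 f  4  3  4  4  4  5  5  6
 l  5  4  4  5  5  5  6  6
 l  6  5  5  5  6  6  6  7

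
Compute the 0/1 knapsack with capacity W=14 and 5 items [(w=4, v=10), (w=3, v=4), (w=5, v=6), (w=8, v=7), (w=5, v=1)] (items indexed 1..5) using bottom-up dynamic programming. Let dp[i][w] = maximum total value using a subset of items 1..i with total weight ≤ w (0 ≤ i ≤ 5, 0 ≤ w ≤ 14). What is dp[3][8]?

14

i\w   0   1   2   3   4   5   6   7   8   9  10  11  12  13  14
  0   0   0   0   0   0   0   0   0   0   0   0   0   0   0   0
  1   0   0   0   0  10  10  10  10  10  10  10  10  10  10  10
  2   0   0   0   4  10  10  10  14  14  14  14  14  14  14  14
  3   0   0   0   4  10  10  10  14  14  16  16  16  20  20  20
  4   0   0   0   4  10  10  10  14  14  16  16  16  20  20  20
  5   0   0   0   4  10  10  10  14  14  16  16  16  20  20  20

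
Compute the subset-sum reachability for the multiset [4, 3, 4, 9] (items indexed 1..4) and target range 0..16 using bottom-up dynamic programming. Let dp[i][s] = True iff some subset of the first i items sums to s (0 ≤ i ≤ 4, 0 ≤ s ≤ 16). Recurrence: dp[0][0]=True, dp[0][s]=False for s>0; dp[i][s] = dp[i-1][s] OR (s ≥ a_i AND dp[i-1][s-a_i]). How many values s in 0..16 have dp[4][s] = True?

i\s   0   1   2   3   4   5   6   7   8   9  10  11  12  13  14  15  16
  0   T   F   F   F   F   F   F   F   F   F   F   F   F   F   F   F   F
  1   T   F   F   F   T   F   F   F   F   F   F   F   F   F   F   F   F
  2   T   F   F   T   T   F   F   T   F   F   F   F   F   F   F   F   F
  3   T   F   F   T   T   F   F   T   T   F   F   T   F   F   F   F   F
  4   T   F   F   T   T   F   F   T   T   T   F   T   T   T   F   F   T

10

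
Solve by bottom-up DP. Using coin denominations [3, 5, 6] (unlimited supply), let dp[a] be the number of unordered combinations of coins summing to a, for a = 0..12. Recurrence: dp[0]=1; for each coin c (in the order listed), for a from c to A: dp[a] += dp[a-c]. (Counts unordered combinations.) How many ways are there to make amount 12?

after  coin     0     1     2     3     4     5     6     7     8     9    10    11    12
          3     1     0     0     1     0     0     1     0     0     1     0     0     1
          5     1     0     0     1     0     1     1     0     1     1     1     1     1
          6     1     0     0     1     0     1     2     0     1     2     1     2     3

3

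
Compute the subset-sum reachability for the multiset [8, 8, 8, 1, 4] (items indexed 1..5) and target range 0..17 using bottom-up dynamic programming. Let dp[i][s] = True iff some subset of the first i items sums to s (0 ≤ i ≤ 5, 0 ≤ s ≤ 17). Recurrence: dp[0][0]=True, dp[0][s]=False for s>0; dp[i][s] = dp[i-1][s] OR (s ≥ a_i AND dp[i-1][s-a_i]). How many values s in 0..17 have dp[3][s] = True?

3

i\s   0   1   2   3   4   5   6   7   8   9  10  11  12  13  14  15  16  17
  0   T   F   F   F   F   F   F   F   F   F   F   F   F   F   F   F   F   F
  1   T   F   F   F   F   F   F   F   T   F   F   F   F   F   F   F   F   F
  2   T   F   F   F   F   F   F   F   T   F   F   F   F   F   F   F   T   F
  3   T   F   F   F   F   F   F   F   T   F   F   F   F   F   F   F   T   F
  4   T   T   F   F   F   F   F   F   T   T   F   F   F   F   F   F   T   T
  5   T   T   F   F   T   T   F   F   T   T   F   F   T   T   F   F   T   T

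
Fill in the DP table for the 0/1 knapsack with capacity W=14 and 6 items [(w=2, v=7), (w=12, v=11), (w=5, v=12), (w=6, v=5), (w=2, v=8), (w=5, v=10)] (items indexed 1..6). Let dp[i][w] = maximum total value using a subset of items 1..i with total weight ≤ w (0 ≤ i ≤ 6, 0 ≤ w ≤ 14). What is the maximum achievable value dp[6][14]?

37

i\w   0   1   2   3   4   5   6   7   8   9  10  11  12  13  14
  0   0   0   0   0   0   0   0   0   0   0   0   0   0   0   0
  1   0   0   7   7   7   7   7   7   7   7   7   7   7   7   7
  2   0   0   7   7   7   7   7   7   7   7   7   7  11  11  18
  3   0   0   7   7   7  12  12  19  19  19  19  19  19  19  19
  4   0   0   7   7   7  12  12  19  19  19  19  19  19  24  24
  5   0   0   8   8  15  15  15  20  20  27  27  27  27  27  27
  6   0   0   8   8  15  15  15  20  20  27  27  27  30  30  37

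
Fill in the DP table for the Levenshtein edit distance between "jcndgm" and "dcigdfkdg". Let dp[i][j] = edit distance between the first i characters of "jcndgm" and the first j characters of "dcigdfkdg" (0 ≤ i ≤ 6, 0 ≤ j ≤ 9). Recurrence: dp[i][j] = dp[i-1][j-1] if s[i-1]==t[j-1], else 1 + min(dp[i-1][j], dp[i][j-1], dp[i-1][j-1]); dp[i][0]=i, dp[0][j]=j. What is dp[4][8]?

6

   ''  d  c  i  g  d  f  k  d  g
''  0  1  2  3  4  5  6  7  8  9
 j  1  1  2  3  4  5  6  7  8  9
 c  2  2  1  2  3  4  5  6  7  8
 n  3  3  2  2  3  4  5  6  7  8
 d  4  3  3  3  3  3  4  5  6  7
 g  5  4  4  4  3  4  4  5  6  6
 m  6  5  5  5  4  4  5  5  6  7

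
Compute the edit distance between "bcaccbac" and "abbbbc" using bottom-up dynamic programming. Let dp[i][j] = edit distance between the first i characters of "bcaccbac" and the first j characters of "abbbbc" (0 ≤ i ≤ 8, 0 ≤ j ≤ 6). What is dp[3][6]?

5

   ''  a  b  b  b  b  c
''  0  1  2  3  4  5  6
 b  1  1  1  2  3  4  5
 c  2  2  2  2  3  4  4
 a  3  2  3  3  3  4  5
 c  4  3  3  4  4  4  4
 c  5  4  4  4  5  5  4
 b  6  5  4  4  4  5  5
 a  7  6  5  5  5  5  6
 c  8  7  6  6  6  6  5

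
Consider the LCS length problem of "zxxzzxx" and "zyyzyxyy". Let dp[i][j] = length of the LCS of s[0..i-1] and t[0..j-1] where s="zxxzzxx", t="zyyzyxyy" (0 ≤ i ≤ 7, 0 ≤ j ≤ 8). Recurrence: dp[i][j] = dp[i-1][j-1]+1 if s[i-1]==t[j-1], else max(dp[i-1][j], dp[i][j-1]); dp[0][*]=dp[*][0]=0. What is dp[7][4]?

2

   ''  z  y  y  z  y  x  y  y
''  0  0  0  0  0  0  0  0  0
 z  0  1  1  1  1  1  1  1  1
 x  0  1  1  1  1  1  2  2  2
 x  0  1  1  1  1  1  2  2  2
 z  0  1  1  1  2  2  2  2  2
 z  0  1  1  1  2  2  2  2  2
 x  0  1  1  1  2  2  3  3  3
 x  0  1  1  1  2  2  3  3  3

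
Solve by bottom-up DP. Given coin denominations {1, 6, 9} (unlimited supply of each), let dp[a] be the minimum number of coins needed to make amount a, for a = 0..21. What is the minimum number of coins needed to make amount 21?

 a  0  1  2  3  4  5  6  7  8  9 10 11 12 13 14 15 16 17 18 19 20 21
dp  0  1  2  3  4  5  1  2  3  1  2  3  2  3  4  2  3  4  2  3  4  3

3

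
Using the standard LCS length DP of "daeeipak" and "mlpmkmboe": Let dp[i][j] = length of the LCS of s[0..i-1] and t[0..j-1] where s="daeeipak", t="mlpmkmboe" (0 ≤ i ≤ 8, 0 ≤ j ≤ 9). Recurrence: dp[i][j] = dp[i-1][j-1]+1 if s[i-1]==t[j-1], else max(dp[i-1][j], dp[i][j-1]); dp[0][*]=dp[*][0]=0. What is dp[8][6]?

2

   ''  m  l  p  m  k  m  b  o  e
''  0  0  0  0  0  0  0  0  0  0
 d  0  0  0  0  0  0  0  0  0  0
 a  0  0  0  0  0  0  0  0  0  0
 e  0  0  0  0  0  0  0  0  0  1
 e  0  0  0  0  0  0  0  0  0  1
 i  0  0  0  0  0  0  0  0  0  1
 p  0  0  0  1  1  1  1  1  1  1
 a  0  0  0  1  1  1  1  1  1  1
 k  0  0  0  1  1  2  2  2  2  2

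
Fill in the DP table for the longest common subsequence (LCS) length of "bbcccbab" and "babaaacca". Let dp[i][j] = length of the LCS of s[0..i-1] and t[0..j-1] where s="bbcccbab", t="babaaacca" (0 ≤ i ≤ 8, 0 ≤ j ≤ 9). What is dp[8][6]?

3

   ''  b  a  b  a  a  a  c  c  a
''  0  0  0  0  0  0  0  0  0  0
 b  0  1  1  1  1  1  1  1  1  1
 b  0  1  1  2  2  2  2  2  2  2
 c  0  1  1  2  2  2  2  3  3  3
 c  0  1  1  2  2  2  2  3  4  4
 c  0  1  1  2  2  2  2  3  4  4
 b  0  1  1  2  2  2  2  3  4  4
 a  0  1  2  2  3  3  3  3  4  5
 b  0  1  2  3  3  3  3  3  4  5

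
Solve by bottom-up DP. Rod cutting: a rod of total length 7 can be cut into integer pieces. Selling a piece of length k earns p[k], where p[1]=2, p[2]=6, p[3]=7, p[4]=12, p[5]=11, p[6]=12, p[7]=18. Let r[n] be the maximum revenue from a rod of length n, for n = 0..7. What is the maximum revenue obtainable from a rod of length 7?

   n    0    1    2    3    4    5    6    7
r[n]    0    2    6    8   12   14   18   20

20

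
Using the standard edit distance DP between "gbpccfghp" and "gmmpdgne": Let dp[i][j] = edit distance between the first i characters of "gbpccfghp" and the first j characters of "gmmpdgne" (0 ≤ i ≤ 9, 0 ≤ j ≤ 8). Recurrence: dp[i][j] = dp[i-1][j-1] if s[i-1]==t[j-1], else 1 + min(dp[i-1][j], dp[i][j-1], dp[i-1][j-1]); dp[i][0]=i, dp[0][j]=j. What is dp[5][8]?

   ''  g  m  m  p  d  g  n  e
''  0  1  2  3  4  5  6  7  8
 g  1  0  1  2  3  4  5  6  7
 b  2  1  1  2  3  4  5  6  7
 p  3  2  2  2  2  3  4  5  6
 c  4  3  3  3  3  3  4  5  6
 c  5  4  4  4  4  4  4  5  6
 f  6  5  5  5  5  5  5  5  6
 g  7  6  6  6  6  6  5  6  6
 h  8  7  7  7  7  7  6  6  7
 p  9  8  8  8  7  8  7  7  7

6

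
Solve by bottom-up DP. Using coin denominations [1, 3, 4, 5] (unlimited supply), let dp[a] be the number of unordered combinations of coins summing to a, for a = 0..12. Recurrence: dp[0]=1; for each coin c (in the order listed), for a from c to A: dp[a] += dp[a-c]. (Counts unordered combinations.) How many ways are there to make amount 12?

17

after  coin     0     1     2     3     4     5     6     7     8     9    10    11    12
          1     1     1     1     1     1     1     1     1     1     1     1     1     1
          3     1     1     1     2     2     2     3     3     3     4     4     4     5
          4     1     1     1     2     3     3     4     5     6     7     8     9    11
          5     1     1     1     2     3     4     5     6     8    10    12    14    17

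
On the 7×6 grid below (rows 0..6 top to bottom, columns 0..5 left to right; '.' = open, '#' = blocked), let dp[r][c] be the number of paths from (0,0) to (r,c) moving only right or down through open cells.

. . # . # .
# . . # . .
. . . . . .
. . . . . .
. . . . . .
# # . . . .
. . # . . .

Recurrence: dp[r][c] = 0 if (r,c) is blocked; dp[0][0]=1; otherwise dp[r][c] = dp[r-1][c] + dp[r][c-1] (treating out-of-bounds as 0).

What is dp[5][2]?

4

r\c   0   1   2   3   4   5
  0   1   1   0   0   0   0
  1   0   1   1   0   0   0
  2   0   1   2   2   2   2
  3   0   1   3   5   7   9
  4   0   1   4   9  16  25
  5   0   0   4  13  29  54
  6   0   0   0  13  42  96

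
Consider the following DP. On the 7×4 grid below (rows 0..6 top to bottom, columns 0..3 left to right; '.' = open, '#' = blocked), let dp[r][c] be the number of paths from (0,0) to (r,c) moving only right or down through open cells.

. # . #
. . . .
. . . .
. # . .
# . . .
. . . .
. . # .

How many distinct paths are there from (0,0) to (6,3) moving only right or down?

13

r\c   0   1   2   3
  0   1   0   0   0
  1   1   1   1   1
  2   1   2   3   4
  3   1   0   3   7
  4   0   0   3  10
  5   0   0   3  13
  6   0   0   0  13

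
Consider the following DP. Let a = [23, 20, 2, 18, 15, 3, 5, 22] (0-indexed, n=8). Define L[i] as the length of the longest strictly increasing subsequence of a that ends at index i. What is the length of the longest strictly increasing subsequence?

   i    0    1    2    3    4    5    6    7
a[i]   23   20    2   18   15    3    5   22
L[i]    1    1    1    2    2    2    3    4

4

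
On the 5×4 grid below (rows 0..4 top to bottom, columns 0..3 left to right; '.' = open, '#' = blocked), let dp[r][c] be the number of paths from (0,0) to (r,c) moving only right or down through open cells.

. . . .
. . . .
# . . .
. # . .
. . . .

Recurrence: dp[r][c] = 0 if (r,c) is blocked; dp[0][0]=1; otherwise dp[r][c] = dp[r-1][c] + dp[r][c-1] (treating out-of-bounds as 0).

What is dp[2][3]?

9

r\c   0   1   2   3
  0   1   1   1   1
  1   1   2   3   4
  2   0   2   5   9
  3   0   0   5  14
  4   0   0   5  19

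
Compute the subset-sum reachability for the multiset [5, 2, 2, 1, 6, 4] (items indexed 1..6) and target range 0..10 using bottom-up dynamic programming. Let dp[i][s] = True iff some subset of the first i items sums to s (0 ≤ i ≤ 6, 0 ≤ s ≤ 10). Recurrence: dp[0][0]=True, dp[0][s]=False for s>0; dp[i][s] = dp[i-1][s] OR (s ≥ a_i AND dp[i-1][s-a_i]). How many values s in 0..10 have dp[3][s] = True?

6

i\s   0   1   2   3   4   5   6   7   8   9  10
  0   T   F   F   F   F   F   F   F   F   F   F
  1   T   F   F   F   F   T   F   F   F   F   F
  2   T   F   T   F   F   T   F   T   F   F   F
  3   T   F   T   F   T   T   F   T   F   T   F
  4   T   T   T   T   T   T   T   T   T   T   T
  5   T   T   T   T   T   T   T   T   T   T   T
  6   T   T   T   T   T   T   T   T   T   T   T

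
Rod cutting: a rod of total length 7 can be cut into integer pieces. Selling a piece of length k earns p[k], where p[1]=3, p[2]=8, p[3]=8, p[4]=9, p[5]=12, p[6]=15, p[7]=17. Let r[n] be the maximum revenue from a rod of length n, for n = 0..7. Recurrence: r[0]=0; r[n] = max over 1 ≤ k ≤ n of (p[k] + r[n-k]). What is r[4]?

16

   n    0    1    2    3    4    5    6    7
r[n]    0    3    8   11   16   19   24   27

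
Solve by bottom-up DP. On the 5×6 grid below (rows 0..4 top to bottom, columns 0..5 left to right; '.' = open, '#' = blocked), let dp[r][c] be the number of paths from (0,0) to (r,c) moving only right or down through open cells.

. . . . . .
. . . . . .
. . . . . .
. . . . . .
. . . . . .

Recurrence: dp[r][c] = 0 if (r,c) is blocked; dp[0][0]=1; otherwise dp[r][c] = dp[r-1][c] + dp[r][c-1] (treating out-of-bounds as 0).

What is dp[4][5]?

r\c   0   1   2   3   4   5
  0   1   1   1   1   1   1
  1   1   2   3   4   5   6
  2   1   3   6  10  15  21
  3   1   4  10  20  35  56
  4   1   5  15  35  70 126

126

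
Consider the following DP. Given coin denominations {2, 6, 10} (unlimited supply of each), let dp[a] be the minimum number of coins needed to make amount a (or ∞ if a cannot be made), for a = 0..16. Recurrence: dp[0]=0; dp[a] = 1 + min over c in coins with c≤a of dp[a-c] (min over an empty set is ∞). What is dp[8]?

 a  0  1  2  3  4  5  6  7  8  9 10 11 12 13 14 15 16
dp  0  -  1  -  2  -  1  -  2  -  1  -  2  -  3  -  2
(- denotes ∞ / unreachable)

2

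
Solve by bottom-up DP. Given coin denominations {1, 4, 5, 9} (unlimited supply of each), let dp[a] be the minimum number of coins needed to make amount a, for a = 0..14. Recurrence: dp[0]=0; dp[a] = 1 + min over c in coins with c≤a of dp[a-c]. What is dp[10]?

 a  0  1  2  3  4  5  6  7  8  9 10 11 12 13 14
dp  0  1  2  3  1  1  2  3  2  1  2  3  3  2  2

2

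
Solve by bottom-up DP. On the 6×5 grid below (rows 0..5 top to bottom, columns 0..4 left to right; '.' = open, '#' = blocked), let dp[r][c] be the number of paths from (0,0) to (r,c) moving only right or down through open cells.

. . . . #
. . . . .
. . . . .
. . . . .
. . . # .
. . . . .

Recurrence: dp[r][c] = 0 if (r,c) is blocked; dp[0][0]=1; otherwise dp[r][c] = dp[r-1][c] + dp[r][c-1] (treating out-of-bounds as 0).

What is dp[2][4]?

14

r\c   0   1   2   3   4
  0   1   1   1   1   0
  1   1   2   3   4   4
  2   1   3   6  10  14
  3   1   4  10  20  34
  4   1   5  15   0  34
  5   1   6  21  21  55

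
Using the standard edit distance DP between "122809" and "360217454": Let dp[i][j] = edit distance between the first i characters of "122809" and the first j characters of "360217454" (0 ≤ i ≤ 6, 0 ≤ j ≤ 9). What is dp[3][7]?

   ''  3  6  0  2  1  7  4  5  4
''  0  1  2  3  4  5  6  7  8  9
 1  1  1  2  3  4  4  5  6  7  8
 2  2  2  2  3  3  4  5  6  7  8
 2  3  3  3  3  3  4  5  6  7  8
 8  4  4  4  4  4  4  5  6  7  8
 0  5  5  5  4  5  5  5  6  7  8
 9  6  6  6  5  5  6  6  6  7  8

6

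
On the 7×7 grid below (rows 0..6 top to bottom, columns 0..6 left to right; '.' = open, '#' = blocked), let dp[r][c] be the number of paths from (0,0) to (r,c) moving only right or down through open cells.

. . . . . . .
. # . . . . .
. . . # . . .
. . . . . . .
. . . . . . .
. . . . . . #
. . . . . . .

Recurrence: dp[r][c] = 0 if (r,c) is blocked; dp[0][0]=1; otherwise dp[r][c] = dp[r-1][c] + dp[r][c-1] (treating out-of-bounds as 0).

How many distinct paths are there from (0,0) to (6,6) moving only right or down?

r\c   0   1   2   3   4   5   6
  0   1   1   1   1   1   1   1
  1   1   0   1   2   3   4   5
  2   1   1   2   0   3   7  12
  3   1   2   4   4   7  14  26
  4   1   3   7  11  18  32  58
  5   1   4  11  22  40  72   0
  6   1   5  16  38  78 150 150

150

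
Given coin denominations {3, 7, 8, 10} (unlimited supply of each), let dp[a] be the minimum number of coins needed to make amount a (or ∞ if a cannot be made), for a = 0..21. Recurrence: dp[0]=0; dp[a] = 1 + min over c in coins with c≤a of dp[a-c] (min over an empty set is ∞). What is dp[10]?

1

 a  0  1  2  3  4  5  6  7  8  9 10 11 12 13 14 15 16 17 18 19 20 21
dp  0  -  -  1  -  -  2  1  1  3  1  2  4  2  2  2  2  2  2  3  2  3
(- denotes ∞ / unreachable)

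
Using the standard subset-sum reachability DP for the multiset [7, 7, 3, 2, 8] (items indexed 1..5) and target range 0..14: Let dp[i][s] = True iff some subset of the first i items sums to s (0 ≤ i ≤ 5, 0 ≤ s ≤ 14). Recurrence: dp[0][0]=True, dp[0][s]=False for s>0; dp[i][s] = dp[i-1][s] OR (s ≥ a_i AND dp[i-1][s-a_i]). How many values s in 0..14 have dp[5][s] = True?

12

i\s   0   1   2   3   4   5   6   7   8   9  10  11  12  13  14
  0   T   F   F   F   F   F   F   F   F   F   F   F   F   F   F
  1   T   F   F   F   F   F   F   T   F   F   F   F   F   F   F
  2   T   F   F   F   F   F   F   T   F   F   F   F   F   F   T
  3   T   F   F   T   F   F   F   T   F   F   T   F   F   F   T
  4   T   F   T   T   F   T   F   T   F   T   T   F   T   F   T
  5   T   F   T   T   F   T   F   T   T   T   T   T   T   T   T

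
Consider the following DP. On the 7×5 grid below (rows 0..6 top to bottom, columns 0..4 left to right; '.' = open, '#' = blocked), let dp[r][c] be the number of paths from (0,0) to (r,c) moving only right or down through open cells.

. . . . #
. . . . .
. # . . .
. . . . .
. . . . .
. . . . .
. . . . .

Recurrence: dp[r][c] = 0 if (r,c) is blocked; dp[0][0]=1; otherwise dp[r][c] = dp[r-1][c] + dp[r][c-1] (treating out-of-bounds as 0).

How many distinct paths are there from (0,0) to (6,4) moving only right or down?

r\c   0   1   2   3   4
  0   1   1   1   1   0
  1   1   2   3   4   4
  2   1   0   3   7  11
  3   1   1   4  11  22
  4   1   2   6  17  39
  5   1   3   9  26  65
  6   1   4  13  39 104

104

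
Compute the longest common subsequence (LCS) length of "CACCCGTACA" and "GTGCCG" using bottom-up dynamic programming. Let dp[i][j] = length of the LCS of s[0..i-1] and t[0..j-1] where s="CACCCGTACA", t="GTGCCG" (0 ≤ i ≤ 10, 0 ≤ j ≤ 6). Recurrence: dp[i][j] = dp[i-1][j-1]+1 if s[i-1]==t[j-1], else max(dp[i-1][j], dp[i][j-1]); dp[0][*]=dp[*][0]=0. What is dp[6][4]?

1

   ''  G  T  G  C  C  G
''  0  0  0  0  0  0  0
 C  0  0  0  0  1  1  1
 A  0  0  0  0  1  1  1
 C  0  0  0  0  1  2  2
 C  0  0  0  0  1  2  2
 C  0  0  0  0  1  2  2
 G  0  1  1  1  1  2  3
 T  0  1  2  2  2  2  3
 A  0  1  2  2  2  2  3
 C  0  1  2  2  3  3  3
 A  0  1  2  2  3  3  3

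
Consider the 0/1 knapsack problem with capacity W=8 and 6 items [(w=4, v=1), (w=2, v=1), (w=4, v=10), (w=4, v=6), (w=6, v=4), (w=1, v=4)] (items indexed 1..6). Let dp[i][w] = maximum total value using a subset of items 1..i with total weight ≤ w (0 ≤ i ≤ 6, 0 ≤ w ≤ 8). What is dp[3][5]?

i\w   0   1   2   3   4   5   6   7   8
  0   0   0   0   0   0   0   0   0   0
  1   0   0   0   0   1   1   1   1   1
  2   0   0   1   1   1   1   2   2   2
  3   0   0   1   1  10  10  11  11  11
  4   0   0   1   1  10  10  11  11  16
  5   0   0   1   1  10  10  11  11  16
  6   0   4   4   5  10  14  14  15  16

10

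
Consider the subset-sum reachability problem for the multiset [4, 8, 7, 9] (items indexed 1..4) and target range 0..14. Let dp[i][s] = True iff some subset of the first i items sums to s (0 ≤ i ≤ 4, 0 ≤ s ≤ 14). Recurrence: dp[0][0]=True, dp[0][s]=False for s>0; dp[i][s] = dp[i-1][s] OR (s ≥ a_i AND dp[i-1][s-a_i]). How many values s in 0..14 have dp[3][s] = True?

6

i\s   0   1   2   3   4   5   6   7   8   9  10  11  12  13  14
  0   T   F   F   F   F   F   F   F   F   F   F   F   F   F   F
  1   T   F   F   F   T   F   F   F   F   F   F   F   F   F   F
  2   T   F   F   F   T   F   F   F   T   F   F   F   T   F   F
  3   T   F   F   F   T   F   F   T   T   F   F   T   T   F   F
  4   T   F   F   F   T   F   F   T   T   T   F   T   T   T   F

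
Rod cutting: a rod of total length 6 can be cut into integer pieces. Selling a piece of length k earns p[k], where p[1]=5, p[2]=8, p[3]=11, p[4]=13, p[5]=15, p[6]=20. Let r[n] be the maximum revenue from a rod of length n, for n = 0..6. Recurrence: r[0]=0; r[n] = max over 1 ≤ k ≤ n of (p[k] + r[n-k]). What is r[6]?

30

   n    0    1    2    3    4    5    6
r[n]    0    5   10   15   20   25   30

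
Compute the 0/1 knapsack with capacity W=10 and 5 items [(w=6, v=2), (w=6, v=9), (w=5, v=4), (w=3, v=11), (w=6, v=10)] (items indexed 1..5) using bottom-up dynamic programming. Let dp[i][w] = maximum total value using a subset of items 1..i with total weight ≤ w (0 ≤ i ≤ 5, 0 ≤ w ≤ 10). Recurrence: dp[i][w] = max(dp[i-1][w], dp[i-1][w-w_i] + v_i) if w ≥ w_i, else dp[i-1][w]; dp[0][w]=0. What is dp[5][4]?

11

i\w   0   1   2   3   4   5   6   7   8   9  10
  0   0   0   0   0   0   0   0   0   0   0   0
  1   0   0   0   0   0   0   2   2   2   2   2
  2   0   0   0   0   0   0   9   9   9   9   9
  3   0   0   0   0   0   4   9   9   9   9   9
  4   0   0   0  11  11  11  11  11  15  20  20
  5   0   0   0  11  11  11  11  11  15  21  21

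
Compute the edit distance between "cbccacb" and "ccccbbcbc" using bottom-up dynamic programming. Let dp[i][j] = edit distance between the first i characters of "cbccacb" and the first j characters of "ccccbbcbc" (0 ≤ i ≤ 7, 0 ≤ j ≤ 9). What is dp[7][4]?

   ''  c  c  c  c  b  b  c  b  c
''  0  1  2  3  4  5  6  7  8  9
 c  1  0  1  2  3  4  5  6  7  8
 b  2  1  1  2  3  3  4  5  6  7
 c  3  2  1  1  2  3  4  4  5  6
 c  4  3  2  1  1  2  3  4  5  5
 a  5  4  3  2  2  2  3  4  5  6
 c  6  5  4  3  2  3  3  3  4  5
 b  7  6  5  4  3  2  3  4  3  4

3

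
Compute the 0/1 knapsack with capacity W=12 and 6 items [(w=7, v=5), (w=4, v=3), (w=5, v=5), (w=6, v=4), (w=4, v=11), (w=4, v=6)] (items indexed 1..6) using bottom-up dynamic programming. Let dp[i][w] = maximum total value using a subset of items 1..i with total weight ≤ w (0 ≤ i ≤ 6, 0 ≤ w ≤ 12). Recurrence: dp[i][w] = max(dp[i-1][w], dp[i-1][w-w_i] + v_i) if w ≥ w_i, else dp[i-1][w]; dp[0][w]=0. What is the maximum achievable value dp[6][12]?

i\w   0   1   2   3   4   5   6   7   8   9  10  11  12
  0   0   0   0   0   0   0   0   0   0   0   0   0   0
  1   0   0   0   0   0   0   0   5   5   5   5   5   5
  2   0   0   0   0   3   3   3   5   5   5   5   8   8
  3   0   0   0   0   3   5   5   5   5   8   8   8  10
  4   0   0   0   0   3   5   5   5   5   8   8   9  10
  5   0   0   0   0  11  11  11  11  14  16  16  16  16
  6   0   0   0   0  11  11  11  11  17  17  17  17  20

20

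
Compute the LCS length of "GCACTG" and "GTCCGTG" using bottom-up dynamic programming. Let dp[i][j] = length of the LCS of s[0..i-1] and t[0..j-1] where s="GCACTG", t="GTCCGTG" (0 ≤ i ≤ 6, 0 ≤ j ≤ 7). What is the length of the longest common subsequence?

5

   ''  G  T  C  C  G  T  G
''  0  0  0  0  0  0  0  0
 G  0  1  1  1  1  1  1  1
 C  0  1  1  2  2  2  2  2
 A  0  1  1  2  2  2  2  2
 C  0  1  1  2  3  3  3  3
 T  0  1  2  2  3  3  4  4
 G  0  1  2  2  3  4  4  5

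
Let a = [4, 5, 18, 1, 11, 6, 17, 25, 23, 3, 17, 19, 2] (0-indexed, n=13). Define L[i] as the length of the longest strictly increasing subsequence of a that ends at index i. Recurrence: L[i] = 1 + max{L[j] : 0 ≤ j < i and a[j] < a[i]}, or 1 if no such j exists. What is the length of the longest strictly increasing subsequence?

   i    0    1    2    3    4    5    6    7    8    9   10   11   12
a[i]    4    5   18    1   11    6   17   25   23    3   17   19    2
L[i]    1    2    3    1    3    3    4    5    5    2    4    5    2

5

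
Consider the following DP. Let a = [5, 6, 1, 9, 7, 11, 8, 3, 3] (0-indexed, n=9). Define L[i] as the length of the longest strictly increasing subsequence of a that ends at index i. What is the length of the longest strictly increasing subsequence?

4

   i    0    1    2    3    4    5    6    7    8
a[i]    5    6    1    9    7   11    8    3    3
L[i]    1    2    1    3    3    4    4    2    2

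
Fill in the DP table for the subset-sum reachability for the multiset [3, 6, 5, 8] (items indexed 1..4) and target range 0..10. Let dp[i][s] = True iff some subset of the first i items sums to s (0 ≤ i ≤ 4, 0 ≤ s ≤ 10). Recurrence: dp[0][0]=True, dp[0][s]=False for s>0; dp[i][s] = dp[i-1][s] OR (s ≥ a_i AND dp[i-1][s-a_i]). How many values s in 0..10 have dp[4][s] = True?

i\s   0   1   2   3   4   5   6   7   8   9  10
  0   T   F   F   F   F   F   F   F   F   F   F
  1   T   F   F   T   F   F   F   F   F   F   F
  2   T   F   F   T   F   F   T   F   F   T   F
  3   T   F   F   T   F   T   T   F   T   T   F
  4   T   F   F   T   F   T   T   F   T   T   F

6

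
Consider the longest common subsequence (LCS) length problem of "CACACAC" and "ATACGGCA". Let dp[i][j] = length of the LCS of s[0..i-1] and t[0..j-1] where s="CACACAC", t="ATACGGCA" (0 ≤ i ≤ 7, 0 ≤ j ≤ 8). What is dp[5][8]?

   ''  A  T  A  C  G  G  C  A
''  0  0  0  0  0  0  0  0  0
 C  0  0  0  0  1  1  1  1  1
 A  0  1  1  1  1  1  1  1  2
 C  0  1  1  1  2  2  2  2  2
 A  0  1  1  2  2  2  2  2  3
 C  0  1  1  2  3  3  3  3  3
 A  0  1  1  2  3  3  3  3  4
 C  0  1  1  2  3  3  3  4  4

3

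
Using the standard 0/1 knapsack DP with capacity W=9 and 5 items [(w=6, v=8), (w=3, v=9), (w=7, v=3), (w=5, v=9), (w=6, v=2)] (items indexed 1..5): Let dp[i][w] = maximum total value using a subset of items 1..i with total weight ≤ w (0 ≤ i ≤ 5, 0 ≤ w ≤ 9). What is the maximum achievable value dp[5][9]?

i\w   0   1   2   3   4   5   6   7   8   9
  0   0   0   0   0   0   0   0   0   0   0
  1   0   0   0   0   0   0   8   8   8   8
  2   0   0   0   9   9   9   9   9   9  17
  3   0   0   0   9   9   9   9   9   9  17
  4   0   0   0   9   9   9   9   9  18  18
  5   0   0   0   9   9   9   9   9  18  18

18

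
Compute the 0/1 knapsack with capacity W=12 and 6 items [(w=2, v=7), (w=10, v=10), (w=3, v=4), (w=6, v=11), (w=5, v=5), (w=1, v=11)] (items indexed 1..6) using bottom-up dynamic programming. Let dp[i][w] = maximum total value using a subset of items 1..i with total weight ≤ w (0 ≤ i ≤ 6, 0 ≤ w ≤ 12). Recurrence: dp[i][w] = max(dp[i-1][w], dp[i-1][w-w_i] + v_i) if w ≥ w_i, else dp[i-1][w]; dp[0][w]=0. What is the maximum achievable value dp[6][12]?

i\w   0   1   2   3   4   5   6   7   8   9  10  11  12
  0   0   0   0   0   0   0   0   0   0   0   0   0   0
  1   0   0   7   7   7   7   7   7   7   7   7   7   7
  2   0   0   7   7   7   7   7   7   7   7  10  10  17
  3   0   0   7   7   7  11  11  11  11  11  11  11  17
  4   0   0   7   7   7  11  11  11  18  18  18  22  22
  5   0   0   7   7   7  11  11  12  18  18  18  22  22
  6   0  11  11  18  18  18  22  22  23  29  29  29  33

33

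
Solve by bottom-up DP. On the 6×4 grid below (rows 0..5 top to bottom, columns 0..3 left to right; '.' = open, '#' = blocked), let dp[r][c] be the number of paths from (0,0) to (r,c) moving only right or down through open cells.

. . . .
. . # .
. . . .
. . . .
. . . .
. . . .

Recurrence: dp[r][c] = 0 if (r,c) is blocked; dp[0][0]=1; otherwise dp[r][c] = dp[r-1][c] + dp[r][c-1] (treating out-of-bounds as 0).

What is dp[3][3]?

11

r\c   0   1   2   3
  0   1   1   1   1
  1   1   2   0   1
  2   1   3   3   4
  3   1   4   7  11
  4   1   5  12  23
  5   1   6  18  41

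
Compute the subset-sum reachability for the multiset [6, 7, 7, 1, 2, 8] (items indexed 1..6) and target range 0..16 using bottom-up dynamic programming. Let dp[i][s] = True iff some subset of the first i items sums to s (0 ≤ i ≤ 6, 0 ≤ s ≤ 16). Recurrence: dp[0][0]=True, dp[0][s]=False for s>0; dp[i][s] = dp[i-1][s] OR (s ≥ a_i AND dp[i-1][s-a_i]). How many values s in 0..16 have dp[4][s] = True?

i\s   0   1   2   3   4   5   6   7   8   9  10  11  12  13  14  15  16
  0   T   F   F   F   F   F   F   F   F   F   F   F   F   F   F   F   F
  1   T   F   F   F   F   F   T   F   F   F   F   F   F   F   F   F   F
  2   T   F   F   F   F   F   T   T   F   F   F   F   F   T   F   F   F
  3   T   F   F   F   F   F   T   T   F   F   F   F   F   T   T   F   F
  4   T   T   F   F   F   F   T   T   T   F   F   F   F   T   T   T   F
  5   T   T   T   T   F   F   T   T   T   T   T   F   F   T   T   T   T
  6   T   T   T   T   F   F   T   T   T   T   T   T   F   T   T   T   T

8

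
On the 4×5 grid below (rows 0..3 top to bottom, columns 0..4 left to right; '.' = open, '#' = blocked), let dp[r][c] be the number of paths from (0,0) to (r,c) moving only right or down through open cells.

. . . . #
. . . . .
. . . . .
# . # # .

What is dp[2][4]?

r\c   0   1   2   3   4
  0   1   1   1   1   0
  1   1   2   3   4   4
  2   1   3   6  10  14
  3   0   3   0   0  14

14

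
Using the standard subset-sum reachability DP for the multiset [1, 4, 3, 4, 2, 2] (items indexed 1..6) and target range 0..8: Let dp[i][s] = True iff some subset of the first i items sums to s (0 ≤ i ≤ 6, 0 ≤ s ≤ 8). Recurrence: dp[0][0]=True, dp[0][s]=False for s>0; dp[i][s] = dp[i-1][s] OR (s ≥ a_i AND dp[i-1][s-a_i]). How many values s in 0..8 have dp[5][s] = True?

i\s   0   1   2   3   4   5   6   7   8
  0   T   F   F   F   F   F   F   F   F
  1   T   T   F   F   F   F   F   F   F
  2   T   T   F   F   T   T   F   F   F
  3   T   T   F   T   T   T   F   T   T
  4   T   T   F   T   T   T   F   T   T
  5   T   T   T   T   T   T   T   T   T
  6   T   T   T   T   T   T   T   T   T

9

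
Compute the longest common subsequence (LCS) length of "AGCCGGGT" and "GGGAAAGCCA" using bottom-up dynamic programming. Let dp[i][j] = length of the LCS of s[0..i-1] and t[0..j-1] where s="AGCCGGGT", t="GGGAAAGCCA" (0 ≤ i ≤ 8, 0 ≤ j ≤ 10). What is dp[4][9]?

4

   ''  G  G  G  A  A  A  G  C  C  A
''  0  0  0  0  0  0  0  0  0  0  0
 A  0  0  0  0  1  1  1  1  1  1  1
 G  0  1  1  1  1  1  1  2  2  2  2
 C  0  1  1  1  1  1  1  2  3  3  3
 C  0  1  1  1  1  1  1  2  3  4  4
 G  0  1  2  2  2  2  2  2  3  4  4
 G  0  1  2  3  3  3  3  3  3  4  4
 G  0  1  2  3  3  3  3  4  4  4  4
 T  0  1  2  3  3  3  3  4  4  4  4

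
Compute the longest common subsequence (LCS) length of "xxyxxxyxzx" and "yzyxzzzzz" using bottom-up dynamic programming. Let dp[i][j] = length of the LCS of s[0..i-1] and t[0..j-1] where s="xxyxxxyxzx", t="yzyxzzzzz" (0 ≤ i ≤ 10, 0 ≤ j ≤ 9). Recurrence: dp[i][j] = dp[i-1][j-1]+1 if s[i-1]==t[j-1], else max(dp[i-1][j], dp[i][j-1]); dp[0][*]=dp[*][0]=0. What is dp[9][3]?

   ''  y  z  y  x  z  z  z  z  z
''  0  0  0  0  0  0  0  0  0  0
 x  0  0  0  0  1  1  1  1  1  1
 x  0  0  0  0  1  1  1  1  1  1
 y  0  1  1  1  1  1  1  1  1  1
 x  0  1  1  1  2  2  2  2  2  2
 x  0  1  1  1  2  2  2  2  2  2
 x  0  1  1  1  2  2  2  2  2  2
 y  0  1  1  2  2  2  2  2  2  2
 x  0  1  1  2  3  3  3  3  3  3
 z  0  1  2  2  3  4  4  4  4  4
 x  0  1  2  2  3  4  4  4  4  4

2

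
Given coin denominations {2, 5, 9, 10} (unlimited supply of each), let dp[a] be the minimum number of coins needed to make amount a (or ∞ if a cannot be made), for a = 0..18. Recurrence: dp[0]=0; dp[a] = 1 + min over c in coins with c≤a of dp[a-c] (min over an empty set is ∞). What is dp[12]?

 a  0  1  2  3  4  5  6  7  8  9 10 11 12 13 14 15 16 17 18
dp  0  -  1  -  2  1  3  2  4  1  1  2  2  3  2  2  3  3  2
(- denotes ∞ / unreachable)

2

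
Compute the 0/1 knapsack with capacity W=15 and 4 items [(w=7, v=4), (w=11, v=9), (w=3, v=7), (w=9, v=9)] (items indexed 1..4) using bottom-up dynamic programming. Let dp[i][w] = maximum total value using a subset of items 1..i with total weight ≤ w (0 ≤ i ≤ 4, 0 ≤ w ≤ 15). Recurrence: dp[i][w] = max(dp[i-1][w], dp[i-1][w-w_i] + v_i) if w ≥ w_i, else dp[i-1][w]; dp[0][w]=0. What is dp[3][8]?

7

i\w   0   1   2   3   4   5   6   7   8   9  10  11  12  13  14  15
  0   0   0   0   0   0   0   0   0   0   0   0   0   0   0   0   0
  1   0   0   0   0   0   0   0   4   4   4   4   4   4   4   4   4
  2   0   0   0   0   0   0   0   4   4   4   4   9   9   9   9   9
  3   0   0   0   7   7   7   7   7   7   7  11  11  11  11  16  16
  4   0   0   0   7   7   7   7   7   7   9  11  11  16  16  16  16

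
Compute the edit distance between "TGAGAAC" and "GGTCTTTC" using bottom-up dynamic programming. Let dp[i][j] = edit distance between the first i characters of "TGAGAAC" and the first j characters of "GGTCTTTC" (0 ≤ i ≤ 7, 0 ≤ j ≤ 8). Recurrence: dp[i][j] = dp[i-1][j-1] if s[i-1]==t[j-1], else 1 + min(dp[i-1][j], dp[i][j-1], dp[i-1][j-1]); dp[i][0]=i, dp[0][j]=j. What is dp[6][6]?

5

   ''  G  G  T  C  T  T  T  C
''  0  1  2  3  4  5  6  7  8
 T  1  1  2  2  3  4  5  6  7
 G  2  1  1  2  3  4  5  6  7
 A  3  2  2  2  3  4  5  6  7
 G  4  3  2  3  3  4  5  6  7
 A  5  4  3  3  4  4  5  6  7
 A  6  5  4  4  4  5  5  6  7
 C  7  6  5  5  4  5  6  6  6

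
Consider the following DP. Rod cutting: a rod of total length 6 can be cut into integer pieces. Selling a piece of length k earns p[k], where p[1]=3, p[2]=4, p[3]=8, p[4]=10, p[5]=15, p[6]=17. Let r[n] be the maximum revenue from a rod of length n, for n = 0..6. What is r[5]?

   n    0    1    2    3    4    5    6
r[n]    0    3    6    9   12   15   18

15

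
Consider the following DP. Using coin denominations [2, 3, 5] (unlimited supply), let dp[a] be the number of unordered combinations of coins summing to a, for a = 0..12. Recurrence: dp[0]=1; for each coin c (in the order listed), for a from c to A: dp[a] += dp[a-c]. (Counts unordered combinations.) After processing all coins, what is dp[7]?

after  coin     0     1     2     3     4     5     6     7     8     9    10    11    12
          2     1     0     1     0     1     0     1     0     1     0     1     0     1
          3     1     0     1     1     1     1     2     1     2     2     2     2     3
          5     1     0     1     1     1     2     2     2     3     3     4     4     5

2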